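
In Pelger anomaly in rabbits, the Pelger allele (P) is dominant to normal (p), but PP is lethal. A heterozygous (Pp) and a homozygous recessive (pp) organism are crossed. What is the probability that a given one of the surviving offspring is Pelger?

Cross: Pp × pp
Punnett square offspring (before lethality): 2 Pp, 2 pp
No PP offspring are produced in this cross.
Pelger: 2 out of 4
Probability: 2/4 = 1/2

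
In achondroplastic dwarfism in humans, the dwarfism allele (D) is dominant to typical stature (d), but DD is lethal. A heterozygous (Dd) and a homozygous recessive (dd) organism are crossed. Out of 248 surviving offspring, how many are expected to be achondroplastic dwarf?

Cross: Dd × dd
Punnett square offspring (before lethality): 2 Dd, 2 dd
No DD offspring are produced in this cross.
achondroplastic dwarf: 2 out of 4 → fraction 1/2
Expected count = 1/2 × 248 = 124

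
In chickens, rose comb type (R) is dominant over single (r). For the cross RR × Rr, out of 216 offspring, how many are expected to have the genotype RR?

Punnett square for RR × Rr:
Offspring genotypes: 2 RR, 2 Rr
Total offspring: 4
Count with target: 2
Probability: 2/4 = 1/2
Expected count = 1/2 × 216 = 108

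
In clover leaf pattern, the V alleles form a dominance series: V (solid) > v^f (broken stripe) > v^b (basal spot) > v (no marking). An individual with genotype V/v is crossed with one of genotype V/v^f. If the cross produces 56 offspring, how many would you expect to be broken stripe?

Cross: V/v × V/v^f
Allele dominance: V > v^f > v^b > v
Offspring genotypes: 1 V/V, 1 V/v^f, 1 V/v, 1 v^f/v
Phenotype counts: 3 solid, 1 broken stripe
broken stripe: 1 out of 4 → fraction 1/4
Expected count = 1/4 × 56 = 14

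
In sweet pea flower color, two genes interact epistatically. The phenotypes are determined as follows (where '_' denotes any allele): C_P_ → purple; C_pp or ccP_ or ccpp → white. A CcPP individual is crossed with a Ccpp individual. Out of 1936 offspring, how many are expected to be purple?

Cross: CcPP × Ccpp — consider each gene separately:
C gene: Cc × Cc → 1 CC, 2 Cc, 1 cc → 3 C_ : 1 cc (out of 4)
P gene: PP × pp → 4 Pp → 4 P_ (out of 4)
Genotype classes (out of 4 × 4 = 16): C_P_ = 3×4 = 12; ccP_ = 1×4 = 4
Apply the phenotype rules: C_P_ (12) → purple; ccP_ (4) → white
Phenotype counts (out of 16): 12 purple, 4 white
purple: 12 out of 16 → fraction 3/4
Expected count = 3/4 × 1936 = 1452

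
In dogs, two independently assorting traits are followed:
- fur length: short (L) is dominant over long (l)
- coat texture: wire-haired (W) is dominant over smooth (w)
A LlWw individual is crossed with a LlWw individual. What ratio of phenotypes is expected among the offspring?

Dihybrid cross LlWw × LlWw — consider each gene separately:
fur length: Ll × Ll → 1 LL, 2 Ll, 1 ll → 3 L_ : 1 ll (out of 4)
coat texture: Ww × Ww → 1 WW, 2 Ww, 1 ww → 3 W_ : 1 ww (out of 4)
Combine (counts out of 4 × 4 = 16): short/wire-haired (L_W_) = 3×3 = 9; short/smooth (L_ww) = 3×1 = 3; long/wire-haired (llW_) = 1×3 = 3; long/smooth (llww) = 1×1 = 1
Phenotype counts (out of 16): 9 short/wire-haired, 3 short/smooth, 3 long/wire-haired, 1 long/smooth
Ratio: 9 short/wire-haired : 3 short/smooth : 3 long/wire-haired : 1 long/smooth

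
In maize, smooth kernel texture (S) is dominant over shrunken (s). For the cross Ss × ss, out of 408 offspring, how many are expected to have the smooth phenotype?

Punnett square for Ss × ss:
Offspring genotypes: 2 Ss, 2 ss
Total offspring: 4
Count with target: 2
Probability: 2/4 = 1/2
Expected count = 1/2 × 408 = 204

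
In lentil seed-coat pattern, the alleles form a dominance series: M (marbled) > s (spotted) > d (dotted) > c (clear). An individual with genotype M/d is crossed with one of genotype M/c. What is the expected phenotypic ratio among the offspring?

Cross: M/d × M/c
Allele dominance: M > s > d > c
Offspring genotypes: 1 M/M, 1 M/c, 1 M/d, 1 d/c
Phenotype counts: 3 marbled, 1 dotted
Ratio: 3 marbled : 1 dotted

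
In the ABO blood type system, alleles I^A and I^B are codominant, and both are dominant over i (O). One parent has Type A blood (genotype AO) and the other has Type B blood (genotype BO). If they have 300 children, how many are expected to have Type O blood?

Cross: AO × BO
Possible offspring genotypes: 1 AB, 1 AO, 1 BO, 1 OO
Blood type counts: 1 Type AB, 1 Type A, 1 Type B, 1 Type O
Probability of Type O: 1/4
Expected count = 1/4 × 300 = 75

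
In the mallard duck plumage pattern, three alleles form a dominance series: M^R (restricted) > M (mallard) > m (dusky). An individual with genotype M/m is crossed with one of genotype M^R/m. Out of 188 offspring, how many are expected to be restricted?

Cross: M/m × M^R/m
Allele dominance: M^R > M > m
Offspring genotypes: 1 M^R/M, 1 M/m, 1 M^R/m, 1 m/m
Phenotype counts: 2 restricted, 1 mallard, 1 dusky
restricted: 2 out of 4 → fraction 1/2
Expected count = 1/2 × 188 = 94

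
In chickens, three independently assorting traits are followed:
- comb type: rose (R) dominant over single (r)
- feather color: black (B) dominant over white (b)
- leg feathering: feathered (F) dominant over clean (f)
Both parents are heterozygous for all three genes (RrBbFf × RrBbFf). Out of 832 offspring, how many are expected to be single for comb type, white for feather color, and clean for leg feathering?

Trihybrid cross: RrBbFf × RrBbFf
Each trait segregates independently with a 3:1 phenotypic ratio, so each gene contributes 3/4 (dominant) or 1/4 (recessive).
Target: single (comb type), white (feather color), clean (leg feathering)
Probability = product of independent per-trait probabilities
= 1/4 × 1/4 × 1/4 = 1/64
Expected count = 1/64 × 832 = 13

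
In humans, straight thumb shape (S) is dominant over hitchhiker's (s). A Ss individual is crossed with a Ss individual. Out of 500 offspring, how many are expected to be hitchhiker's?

Punnett square for Ss × Ss:
Offspring genotypes: 1 SS, 2 Ss, 1 ss
straight: 3, hitchhiker's: 1
hitchhiker's: 1 out of 4 → fraction 1/4
Expected count = 1/4 × 500 = 125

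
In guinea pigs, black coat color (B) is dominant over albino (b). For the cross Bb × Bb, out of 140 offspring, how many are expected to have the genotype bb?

Punnett square for Bb × Bb:
Offspring genotypes: 1 BB, 2 Bb, 1 bb
Total offspring: 4
Count with target: 1
Probability: 1/4
Expected count = 1/4 × 140 = 35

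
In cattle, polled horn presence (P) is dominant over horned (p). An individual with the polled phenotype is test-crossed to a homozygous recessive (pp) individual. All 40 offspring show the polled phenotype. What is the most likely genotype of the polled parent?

Test cross: ? × pp
All offspring are polled.
If the unknown parent were heterozygous (Pp), about half of 40 offspring would be horned; none are. The unknown parent is most likely homozygous dominant (PP).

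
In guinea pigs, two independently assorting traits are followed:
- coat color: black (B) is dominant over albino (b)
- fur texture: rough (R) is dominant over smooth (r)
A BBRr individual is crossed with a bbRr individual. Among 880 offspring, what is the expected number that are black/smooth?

Dihybrid cross BBRr × bbRr — consider each gene separately:
coat color: BB × bb → 4 Bb → 4 B_ (out of 4)
fur texture: Rr × Rr → 1 RR, 2 Rr, 1 rr → 3 R_ : 1 rr (out of 4)
Combine (counts out of 4 × 4 = 16): black/rough (B_R_) = 4×3 = 12; black/smooth (B_rr) = 4×1 = 4
Phenotype counts (out of 16): 12 black/rough, 4 black/smooth
black/smooth: 4 out of 16 → fraction 1/4
Expected count = 1/4 × 880 = 220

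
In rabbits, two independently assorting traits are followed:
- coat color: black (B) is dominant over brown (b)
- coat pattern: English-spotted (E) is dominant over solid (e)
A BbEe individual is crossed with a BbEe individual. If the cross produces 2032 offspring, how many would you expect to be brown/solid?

Dihybrid cross BbEe × BbEe — consider each gene separately:
coat color: Bb × Bb → 1 BB, 2 Bb, 1 bb → 3 B_ : 1 bb (out of 4)
coat pattern: Ee × Ee → 1 EE, 2 Ee, 1 ee → 3 E_ : 1 ee (out of 4)
Combine (counts out of 4 × 4 = 16): black/English-spotted (B_E_) = 3×3 = 9; black/solid (B_ee) = 3×1 = 3; brown/English-spotted (bbE_) = 1×3 = 3; brown/solid (bbee) = 1×1 = 1
Phenotype counts (out of 16): 9 black/English-spotted, 3 black/solid, 3 brown/English-spotted, 1 brown/solid
brown/solid: 1 out of 16 → fraction 1/16
Expected count = 1/16 × 2032 = 127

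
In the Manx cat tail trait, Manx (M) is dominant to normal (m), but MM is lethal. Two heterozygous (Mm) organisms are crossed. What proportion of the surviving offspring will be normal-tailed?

Cross: Mm × Mm
Punnett square offspring (before lethality): 1 MM, 2 Mm, 1 mm
The MM genotype is lethal (embryos die); surviving offspring: 2 Mm, 1 mm
normal-tailed: 1 out of 3
Probability: 1/3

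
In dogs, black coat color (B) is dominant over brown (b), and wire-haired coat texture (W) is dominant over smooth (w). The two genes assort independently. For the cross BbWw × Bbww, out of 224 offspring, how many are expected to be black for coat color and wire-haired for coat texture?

Dihybrid cross BbWw × Bbww — consider each gene separately:
coat color: Bb × Bb → 1 BB, 2 Bb, 1 bb → 3 B_ : 1 bb (out of 4)
coat texture: Ww × ww → 2 Ww, 2 ww → 2 W_ : 2 ww (out of 4)
Looking for: black (B_) and wire-haired (W_)
P(black) = 3/4, P(wire-haired) = 2/4
P(both) = 3/4 × 2/4 = 6/16 = 3/8
Expected count = 3/8 × 224 = 84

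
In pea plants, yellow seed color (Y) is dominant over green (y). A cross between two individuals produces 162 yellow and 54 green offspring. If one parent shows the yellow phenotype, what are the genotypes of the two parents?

Observed offspring: 162 yellow, 54 green
The observed ratio simplifies to 3:1. Green (yy) offspring appear, so each parent must contribute one y allele. The parent stated to show yellow carries Y, so it is Yy. The other parent is then either Yy or yy: Yy × yy would give a 1:1 split, whereas Yy × Yy gives 3:1 — matching the data. So both parents are heterozygous (Yy × Yy).
Parent genotypes: Yy × Yy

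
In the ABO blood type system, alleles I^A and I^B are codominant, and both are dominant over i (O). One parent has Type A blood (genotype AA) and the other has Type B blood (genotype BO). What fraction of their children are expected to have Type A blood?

Cross: AA × BO
Possible offspring genotypes: 2 AB, 2 AO
Blood type counts: 2 Type AB, 2 Type A
Probability of Type A: 2/4 = 1/2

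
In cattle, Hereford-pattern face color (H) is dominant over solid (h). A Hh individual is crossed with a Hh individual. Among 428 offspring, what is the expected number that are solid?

Punnett square for Hh × Hh:
Offspring genotypes: 1 HH, 2 Hh, 1 hh
Hereford-pattern: 3, solid: 1
solid: 1 out of 4 → fraction 1/4
Expected count = 1/4 × 428 = 107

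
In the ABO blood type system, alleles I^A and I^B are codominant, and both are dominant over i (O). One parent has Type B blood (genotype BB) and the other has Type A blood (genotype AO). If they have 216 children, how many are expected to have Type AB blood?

Cross: BB × AO
Possible offspring genotypes: 2 AB, 2 BO
Blood type counts: 2 Type AB, 2 Type B
Probability of Type AB: 2/4 = 1/2
Expected count = 1/2 × 216 = 108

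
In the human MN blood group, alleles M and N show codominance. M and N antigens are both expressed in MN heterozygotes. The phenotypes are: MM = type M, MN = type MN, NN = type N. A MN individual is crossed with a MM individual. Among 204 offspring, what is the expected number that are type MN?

Punnett square for MN × MM:
Offspring genotypes: 2 MM, 2 MN
Phenotype counts: 2 type M, 2 type MN
type MN: 2 out of 4 → fraction 1/2
Expected count = 1/2 × 204 = 102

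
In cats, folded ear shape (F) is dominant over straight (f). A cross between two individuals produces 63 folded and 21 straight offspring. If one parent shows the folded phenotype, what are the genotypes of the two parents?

Observed offspring: 63 folded, 21 straight
The observed ratio simplifies to 3:1. Straight (ff) offspring appear, so each parent must contribute one f allele. The parent stated to show folded carries F, so it is Ff. The other parent is then either Ff or ff: Ff × ff would give a 1:1 split, whereas Ff × Ff gives 3:1 — matching the data. So both parents are heterozygous (Ff × Ff).
Parent genotypes: Ff × Ff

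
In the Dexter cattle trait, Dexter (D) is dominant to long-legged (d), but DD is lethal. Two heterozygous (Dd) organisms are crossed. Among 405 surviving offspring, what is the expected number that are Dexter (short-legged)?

Cross: Dd × Dd
Punnett square offspring (before lethality): 1 DD, 2 Dd, 1 dd
The DD genotype is lethal (embryos die); surviving offspring: 2 Dd, 1 dd
Dexter (short-legged): 2 out of 3 → fraction 2/3
Expected count = 2/3 × 405 = 270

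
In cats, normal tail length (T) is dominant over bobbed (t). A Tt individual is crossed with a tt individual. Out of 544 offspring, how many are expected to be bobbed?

Punnett square for Tt × tt:
Offspring genotypes: 2 Tt, 2 tt
normal: 2, bobbed: 2
bobbed: 2 out of 4 → fraction 1/2
Expected count = 1/2 × 544 = 272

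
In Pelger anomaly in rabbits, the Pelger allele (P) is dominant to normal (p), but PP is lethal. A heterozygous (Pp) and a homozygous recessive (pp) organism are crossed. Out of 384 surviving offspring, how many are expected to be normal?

Cross: Pp × pp
Punnett square offspring (before lethality): 2 Pp, 2 pp
No PP offspring are produced in this cross.
normal: 2 out of 4 → fraction 1/2
Expected count = 1/2 × 384 = 192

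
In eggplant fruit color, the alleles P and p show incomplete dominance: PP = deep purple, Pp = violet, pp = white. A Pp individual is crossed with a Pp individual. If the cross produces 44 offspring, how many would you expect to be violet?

Punnett square for Pp × Pp:
Offspring genotypes: 1 PP, 2 Pp, 1 pp
Phenotype counts: 1 deep purple, 2 violet, 1 white
violet: 2 out of 4 → fraction 1/2
Expected count = 1/2 × 44 = 22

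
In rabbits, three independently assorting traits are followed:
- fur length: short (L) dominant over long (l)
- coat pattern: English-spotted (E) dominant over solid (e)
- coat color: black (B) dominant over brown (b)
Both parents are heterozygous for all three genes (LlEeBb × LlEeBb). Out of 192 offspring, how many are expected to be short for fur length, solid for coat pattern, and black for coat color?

Trihybrid cross: LlEeBb × LlEeBb
Each trait segregates independently with a 3:1 phenotypic ratio, so each gene contributes 3/4 (dominant) or 1/4 (recessive).
Target: short (fur length), solid (coat pattern), black (coat color)
Probability = product of independent per-trait probabilities
= 3/4 × 1/4 × 3/4 = 9/64
Expected count = 9/64 × 192 = 27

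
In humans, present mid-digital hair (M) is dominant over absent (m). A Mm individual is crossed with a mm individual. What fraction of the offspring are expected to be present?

Punnett square for Mm × mm:
Offspring genotypes: 2 Mm, 2 mm
present: 2, absent: 2
present: 2 out of 4
Probability: 2/4 = 1/2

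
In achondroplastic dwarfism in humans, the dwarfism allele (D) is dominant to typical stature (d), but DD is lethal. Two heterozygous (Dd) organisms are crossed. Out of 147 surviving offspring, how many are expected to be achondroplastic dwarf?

Cross: Dd × Dd
Punnett square offspring (before lethality): 1 DD, 2 Dd, 1 dd
The DD genotype is lethal (embryos die); surviving offspring: 2 Dd, 1 dd
achondroplastic dwarf: 2 out of 3 → fraction 2/3
Expected count = 2/3 × 147 = 98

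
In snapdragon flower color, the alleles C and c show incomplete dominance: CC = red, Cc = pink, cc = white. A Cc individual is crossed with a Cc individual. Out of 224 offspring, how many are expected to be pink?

Punnett square for Cc × Cc:
Offspring genotypes: 1 CC, 2 Cc, 1 cc
Phenotype counts: 1 red, 2 pink, 1 white
pink: 2 out of 4 → fraction 1/2
Expected count = 1/2 × 224 = 112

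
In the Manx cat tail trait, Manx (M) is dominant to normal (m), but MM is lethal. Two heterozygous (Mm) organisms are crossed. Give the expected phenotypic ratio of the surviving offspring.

Cross: Mm × Mm
Punnett square offspring (before lethality): 1 MM, 2 Mm, 1 mm
The MM genotype is lethal (embryos die); surviving offspring: 2 Mm, 1 mm
Ratio: 2 Manx (tailless) : 1 normal-tailed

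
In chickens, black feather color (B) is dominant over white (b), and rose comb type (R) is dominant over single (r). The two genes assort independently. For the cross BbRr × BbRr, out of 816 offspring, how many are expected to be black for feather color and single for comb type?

Dihybrid cross BbRr × BbRr — consider each gene separately:
feather color: Bb × Bb → 1 BB, 2 Bb, 1 bb → 3 B_ : 1 bb (out of 4)
comb type: Rr × Rr → 1 RR, 2 Rr, 1 rr → 3 R_ : 1 rr (out of 4)
Looking for: black (B_) and single (rr)
P(black) = 3/4, P(single) = 1/4
P(both) = 3/4 × 1/4 = 3/16
Expected count = 3/16 × 816 = 153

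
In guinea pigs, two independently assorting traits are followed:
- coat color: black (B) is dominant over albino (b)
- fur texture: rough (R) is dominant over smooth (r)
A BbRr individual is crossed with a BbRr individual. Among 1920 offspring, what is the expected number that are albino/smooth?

Dihybrid cross BbRr × BbRr — consider each gene separately:
coat color: Bb × Bb → 1 BB, 2 Bb, 1 bb → 3 B_ : 1 bb (out of 4)
fur texture: Rr × Rr → 1 RR, 2 Rr, 1 rr → 3 R_ : 1 rr (out of 4)
Combine (counts out of 4 × 4 = 16): black/rough (B_R_) = 3×3 = 9; black/smooth (B_rr) = 3×1 = 3; albino/rough (bbR_) = 1×3 = 3; albino/smooth (bbrr) = 1×1 = 1
Phenotype counts (out of 16): 9 black/rough, 3 black/smooth, 3 albino/rough, 1 albino/smooth
albino/smooth: 1 out of 16 → fraction 1/16
Expected count = 1/16 × 1920 = 120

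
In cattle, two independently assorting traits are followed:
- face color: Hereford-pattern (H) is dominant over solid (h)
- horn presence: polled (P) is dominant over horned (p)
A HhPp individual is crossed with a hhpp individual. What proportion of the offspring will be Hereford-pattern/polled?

Dihybrid cross HhPp × hhpp — consider each gene separately:
face color: Hh × hh → 2 Hh, 2 hh → 2 H_ : 2 hh (out of 4)
horn presence: Pp × pp → 2 Pp, 2 pp → 2 P_ : 2 pp (out of 4)
Combine (counts out of 4 × 4 = 16): Hereford-pattern/polled (H_P_) = 2×2 = 4; Hereford-pattern/horned (H_pp) = 2×2 = 4; solid/polled (hhP_) = 2×2 = 4; solid/horned (hhpp) = 2×2 = 4
Phenotype counts (out of 16): 4 Hereford-pattern/polled, 4 Hereford-pattern/horned, 4 solid/polled, 4 solid/horned
Hereford-pattern/polled: 4 out of 16
Probability: 4/16 = 1/4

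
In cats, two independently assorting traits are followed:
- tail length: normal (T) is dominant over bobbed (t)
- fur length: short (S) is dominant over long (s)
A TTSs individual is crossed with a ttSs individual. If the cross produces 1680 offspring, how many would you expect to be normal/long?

Dihybrid cross TTSs × ttSs — consider each gene separately:
tail length: TT × tt → 4 Tt → 4 T_ (out of 4)
fur length: Ss × Ss → 1 SS, 2 Ss, 1 ss → 3 S_ : 1 ss (out of 4)
Combine (counts out of 4 × 4 = 16): normal/short (T_S_) = 4×3 = 12; normal/long (T_ss) = 4×1 = 4
Phenotype counts (out of 16): 12 normal/short, 4 normal/long
normal/long: 4 out of 16 → fraction 1/4
Expected count = 1/4 × 1680 = 420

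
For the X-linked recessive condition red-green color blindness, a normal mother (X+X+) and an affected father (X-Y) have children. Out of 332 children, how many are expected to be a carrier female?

Cross: X+X+ × X-Y
Offspring: 2 X+X-, 2 X+Y
Probability of a carrier female: 2/4 = 1/2
Expected count = 1/2 × 332 = 166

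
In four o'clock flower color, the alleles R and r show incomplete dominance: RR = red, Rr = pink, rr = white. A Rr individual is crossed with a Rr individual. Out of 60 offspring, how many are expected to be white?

Punnett square for Rr × Rr:
Offspring genotypes: 1 RR, 2 Rr, 1 rr
Phenotype counts: 1 red, 2 pink, 1 white
white: 1 out of 4 → fraction 1/4
Expected count = 1/4 × 60 = 15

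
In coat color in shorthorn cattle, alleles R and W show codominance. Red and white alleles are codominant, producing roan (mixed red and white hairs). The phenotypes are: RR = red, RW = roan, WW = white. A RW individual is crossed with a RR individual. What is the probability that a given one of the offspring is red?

Punnett square for RW × RR:
Offspring genotypes: 2 RR, 2 RW
Phenotype counts: 2 red, 2 roan
red: 2 out of 4
Probability: 2/4 = 1/2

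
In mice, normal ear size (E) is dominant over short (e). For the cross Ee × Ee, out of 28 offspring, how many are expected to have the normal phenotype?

Punnett square for Ee × Ee:
Offspring genotypes: 1 EE, 2 Ee, 1 ee
Total offspring: 4
Count with target: 3
Probability: 3/4
Expected count = 3/4 × 28 = 21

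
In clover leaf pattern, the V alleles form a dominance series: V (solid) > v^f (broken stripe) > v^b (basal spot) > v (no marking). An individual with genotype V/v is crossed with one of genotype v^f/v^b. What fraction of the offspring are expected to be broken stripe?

Cross: V/v × v^f/v^b
Allele dominance: V > v^f > v^b > v
Offspring genotypes: 1 V/v^f, 1 V/v^b, 1 v^f/v, 1 v^b/v
Phenotype counts: 2 solid, 1 broken stripe, 1 basal spot
broken stripe: 1 out of 4
Probability: 1/4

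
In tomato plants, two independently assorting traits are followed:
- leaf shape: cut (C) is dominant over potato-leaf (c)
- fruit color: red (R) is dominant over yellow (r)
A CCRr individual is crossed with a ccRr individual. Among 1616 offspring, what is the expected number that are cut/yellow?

Dihybrid cross CCRr × ccRr — consider each gene separately:
leaf shape: CC × cc → 4 Cc → 4 C_ (out of 4)
fruit color: Rr × Rr → 1 RR, 2 Rr, 1 rr → 3 R_ : 1 rr (out of 4)
Combine (counts out of 4 × 4 = 16): cut/red (C_R_) = 4×3 = 12; cut/yellow (C_rr) = 4×1 = 4
Phenotype counts (out of 16): 12 cut/red, 4 cut/yellow
cut/yellow: 4 out of 16 → fraction 1/4
Expected count = 1/4 × 1616 = 404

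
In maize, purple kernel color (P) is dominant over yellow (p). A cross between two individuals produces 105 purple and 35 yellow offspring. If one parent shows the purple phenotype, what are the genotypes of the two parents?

Observed offspring: 105 purple, 35 yellow
The observed ratio simplifies to 3:1. Yellow (pp) offspring appear, so each parent must contribute one p allele. The parent stated to show purple carries P, so it is Pp. The other parent is then either Pp or pp: Pp × pp would give a 1:1 split, whereas Pp × Pp gives 3:1 — matching the data. So both parents are heterozygous (Pp × Pp).
Parent genotypes: Pp × Pp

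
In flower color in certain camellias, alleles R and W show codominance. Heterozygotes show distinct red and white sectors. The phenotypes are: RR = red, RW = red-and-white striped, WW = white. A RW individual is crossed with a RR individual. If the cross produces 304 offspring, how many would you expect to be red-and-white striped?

Punnett square for RW × RR:
Offspring genotypes: 2 RR, 2 RW
Phenotype counts: 2 red, 2 red-and-white striped
red-and-white striped: 2 out of 4 → fraction 1/2
Expected count = 1/2 × 304 = 152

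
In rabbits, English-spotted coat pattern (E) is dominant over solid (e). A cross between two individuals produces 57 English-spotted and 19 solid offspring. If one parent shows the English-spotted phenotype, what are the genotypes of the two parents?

Observed offspring: 57 English-spotted, 19 solid
The observed ratio simplifies to 3:1. Solid (ee) offspring appear, so each parent must contribute one e allele. The parent stated to show English-spotted carries E, so it is Ee. The other parent is then either Ee or ee: Ee × ee would give a 1:1 split, whereas Ee × Ee gives 3:1 — matching the data. So both parents are heterozygous (Ee × Ee).
Parent genotypes: Ee × Ee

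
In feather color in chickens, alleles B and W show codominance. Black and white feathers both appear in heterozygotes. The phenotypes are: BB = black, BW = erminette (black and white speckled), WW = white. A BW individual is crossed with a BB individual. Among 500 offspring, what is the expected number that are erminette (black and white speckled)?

Punnett square for BW × BB:
Offspring genotypes: 2 BB, 2 BW
Phenotype counts: 2 black, 2 erminette (black and white speckled)
erminette (black and white speckled): 2 out of 4 → fraction 1/2
Expected count = 1/2 × 500 = 250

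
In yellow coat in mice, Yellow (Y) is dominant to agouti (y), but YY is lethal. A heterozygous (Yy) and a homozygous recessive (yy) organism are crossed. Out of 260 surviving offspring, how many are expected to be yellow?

Cross: Yy × yy
Punnett square offspring (before lethality): 2 Yy, 2 yy
No YY offspring are produced in this cross.
yellow: 2 out of 4 → fraction 1/2
Expected count = 1/2 × 260 = 130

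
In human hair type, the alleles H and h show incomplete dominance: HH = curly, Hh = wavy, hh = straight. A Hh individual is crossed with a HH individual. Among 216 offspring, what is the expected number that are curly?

Punnett square for Hh × HH:
Offspring genotypes: 2 HH, 2 Hh
Phenotype counts: 2 curly, 2 wavy
curly: 2 out of 4 → fraction 1/2
Expected count = 1/2 × 216 = 108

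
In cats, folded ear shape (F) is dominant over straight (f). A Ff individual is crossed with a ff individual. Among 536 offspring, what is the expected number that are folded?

Punnett square for Ff × ff:
Offspring genotypes: 2 Ff, 2 ff
folded: 2, straight: 2
folded: 2 out of 4 → fraction 1/2
Expected count = 1/2 × 536 = 268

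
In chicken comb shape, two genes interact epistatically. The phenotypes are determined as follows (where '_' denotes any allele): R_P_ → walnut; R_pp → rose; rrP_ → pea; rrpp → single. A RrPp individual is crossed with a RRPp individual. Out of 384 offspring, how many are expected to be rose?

Cross: RrPp × RRPp — consider each gene separately:
R gene: Rr × RR → 2 RR, 2 Rr → 4 R_ (out of 4)
P gene: Pp × Pp → 1 PP, 2 Pp, 1 pp → 3 P_ : 1 pp (out of 4)
Genotype classes (out of 4 × 4 = 16): R_P_ = 4×3 = 12; R_pp = 4×1 = 4
Apply the phenotype rules: R_P_ (12) → walnut; R_pp (4) → rose
Phenotype counts (out of 16): 12 walnut, 4 rose
rose: 4 out of 16 → fraction 1/4
Expected count = 1/4 × 384 = 96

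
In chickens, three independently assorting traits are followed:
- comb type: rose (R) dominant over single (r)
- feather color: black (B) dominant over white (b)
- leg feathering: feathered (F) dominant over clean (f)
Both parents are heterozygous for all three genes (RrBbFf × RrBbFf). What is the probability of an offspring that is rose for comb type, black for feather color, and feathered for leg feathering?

Trihybrid cross: RrBbFf × RrBbFf
Each trait segregates independently with a 3:1 phenotypic ratio, so each gene contributes 3/4 (dominant) or 1/4 (recessive).
Target: rose (comb type), black (feather color), feathered (leg feathering)
Probability = product of independent per-trait probabilities
= 3/4 × 3/4 × 3/4 = 27/64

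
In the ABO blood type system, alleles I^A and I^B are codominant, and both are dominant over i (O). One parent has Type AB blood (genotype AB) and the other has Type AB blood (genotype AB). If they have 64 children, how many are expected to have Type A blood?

Cross: AB × AB
Possible offspring genotypes: 1 AA, 2 AB, 1 BB
Blood type counts: 1 Type A, 2 Type AB, 1 Type B
Probability of Type A: 1/4
Expected count = 1/4 × 64 = 16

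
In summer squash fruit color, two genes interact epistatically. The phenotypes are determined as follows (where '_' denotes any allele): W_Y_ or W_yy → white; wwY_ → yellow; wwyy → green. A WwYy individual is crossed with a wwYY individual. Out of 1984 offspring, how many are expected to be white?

Cross: WwYy × wwYY — consider each gene separately:
W gene: Ww × ww → 2 Ww, 2 ww → 2 W_ : 2 ww (out of 4)
Y gene: Yy × YY → 2 YY, 2 Yy → 4 Y_ (out of 4)
Genotype classes (out of 4 × 4 = 16): W_Y_ = 2×4 = 8; wwY_ = 2×4 = 8
Apply the phenotype rules: W_Y_ (8) → white; wwY_ (8) → yellow
Phenotype counts (out of 16): 8 white, 8 yellow
white: 8 out of 16 → fraction 1/2
Expected count = 1/2 × 1984 = 992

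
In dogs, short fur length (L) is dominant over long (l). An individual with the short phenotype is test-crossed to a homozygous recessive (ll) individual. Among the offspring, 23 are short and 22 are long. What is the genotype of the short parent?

Test cross: ? × ll
Offspring: 23 short, 22 long — approximately 1:1.
A 1:1 ratio in a test cross indicates the unknown parent is heterozygous (Ll).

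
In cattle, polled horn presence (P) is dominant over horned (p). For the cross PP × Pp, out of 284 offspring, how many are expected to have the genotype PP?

Punnett square for PP × Pp:
Offspring genotypes: 2 PP, 2 Pp
Total offspring: 4
Count with target: 2
Probability: 2/4 = 1/2
Expected count = 1/2 × 284 = 142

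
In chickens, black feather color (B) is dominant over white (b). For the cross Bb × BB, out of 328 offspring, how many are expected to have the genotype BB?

Punnett square for Bb × BB:
Offspring genotypes: 2 BB, 2 Bb
Total offspring: 4
Count with target: 2
Probability: 2/4 = 1/2
Expected count = 1/2 × 328 = 164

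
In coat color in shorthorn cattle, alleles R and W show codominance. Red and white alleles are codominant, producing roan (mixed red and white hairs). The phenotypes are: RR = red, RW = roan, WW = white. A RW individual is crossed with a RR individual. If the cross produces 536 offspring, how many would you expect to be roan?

Punnett square for RW × RR:
Offspring genotypes: 2 RR, 2 RW
Phenotype counts: 2 red, 2 roan
roan: 2 out of 4 → fraction 1/2
Expected count = 1/2 × 536 = 268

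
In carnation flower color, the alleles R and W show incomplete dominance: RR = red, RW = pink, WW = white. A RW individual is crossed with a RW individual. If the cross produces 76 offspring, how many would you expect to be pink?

Punnett square for RW × RW:
Offspring genotypes: 1 RR, 2 RW, 1 WW
Phenotype counts: 1 red, 2 pink, 1 white
pink: 2 out of 4 → fraction 1/2
Expected count = 1/2 × 76 = 38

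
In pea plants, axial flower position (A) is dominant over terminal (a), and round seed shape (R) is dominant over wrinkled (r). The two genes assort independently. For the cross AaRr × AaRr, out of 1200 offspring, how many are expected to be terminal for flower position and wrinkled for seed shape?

Dihybrid cross AaRr × AaRr — consider each gene separately:
flower position: Aa × Aa → 1 AA, 2 Aa, 1 aa → 3 A_ : 1 aa (out of 4)
seed shape: Rr × Rr → 1 RR, 2 Rr, 1 rr → 3 R_ : 1 rr (out of 4)
Looking for: terminal (aa) and wrinkled (rr)
P(terminal) = 1/4, P(wrinkled) = 1/4
P(both) = 1/4 × 1/4 = 1/16
Expected count = 1/16 × 1200 = 75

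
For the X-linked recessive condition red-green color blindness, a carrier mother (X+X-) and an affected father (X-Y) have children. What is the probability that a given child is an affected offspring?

Cross: X+X- × X-Y
Offspring: 1 X+X-, 1 X+Y, 1 X-X-, 1 X-Y
Probability of an affected offspring: 2/4 = 1/2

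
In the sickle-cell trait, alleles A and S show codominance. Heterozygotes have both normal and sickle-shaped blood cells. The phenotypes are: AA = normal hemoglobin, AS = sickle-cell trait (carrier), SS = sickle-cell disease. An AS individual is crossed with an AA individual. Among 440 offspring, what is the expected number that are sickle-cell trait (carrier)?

Punnett square for AS × AA:
Offspring genotypes: 2 AA, 2 AS
Phenotype counts: 2 normal hemoglobin, 2 sickle-cell trait (carrier)
sickle-cell trait (carrier): 2 out of 4 → fraction 1/2
Expected count = 1/2 × 440 = 220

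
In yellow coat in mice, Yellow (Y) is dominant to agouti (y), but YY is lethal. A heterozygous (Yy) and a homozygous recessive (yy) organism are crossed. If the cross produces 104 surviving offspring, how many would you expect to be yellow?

Cross: Yy × yy
Punnett square offspring (before lethality): 2 Yy, 2 yy
No YY offspring are produced in this cross.
yellow: 2 out of 4 → fraction 1/2
Expected count = 1/2 × 104 = 52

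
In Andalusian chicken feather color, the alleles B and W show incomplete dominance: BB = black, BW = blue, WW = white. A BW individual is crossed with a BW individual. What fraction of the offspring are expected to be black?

Punnett square for BW × BW:
Offspring genotypes: 1 BB, 2 BW, 1 WW
Phenotype counts: 1 black, 2 blue, 1 white
black: 1 out of 4
Probability: 1/4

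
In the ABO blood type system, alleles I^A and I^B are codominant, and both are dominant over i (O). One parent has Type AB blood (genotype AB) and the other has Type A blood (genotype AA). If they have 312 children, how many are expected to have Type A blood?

Cross: AB × AA
Possible offspring genotypes: 2 AA, 2 AB
Blood type counts: 2 Type A, 2 Type AB
Probability of Type A: 2/4 = 1/2
Expected count = 1/2 × 312 = 156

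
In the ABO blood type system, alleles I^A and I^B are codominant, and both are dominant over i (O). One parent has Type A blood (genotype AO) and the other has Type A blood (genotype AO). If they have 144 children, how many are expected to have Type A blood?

Cross: AO × AO
Possible offspring genotypes: 1 AA, 2 AO, 1 OO
Blood type counts: 3 Type A, 1 Type O
Probability of Type A: 3/4
Expected count = 3/4 × 144 = 108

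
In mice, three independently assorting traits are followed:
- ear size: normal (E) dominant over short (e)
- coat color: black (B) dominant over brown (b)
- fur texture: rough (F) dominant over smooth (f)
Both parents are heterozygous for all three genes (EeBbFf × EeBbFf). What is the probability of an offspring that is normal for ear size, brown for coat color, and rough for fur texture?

Trihybrid cross: EeBbFf × EeBbFf
Each trait segregates independently with a 3:1 phenotypic ratio, so each gene contributes 3/4 (dominant) or 1/4 (recessive).
Target: normal (ear size), brown (coat color), rough (fur texture)
Probability = product of independent per-trait probabilities
= 3/4 × 1/4 × 3/4 = 9/64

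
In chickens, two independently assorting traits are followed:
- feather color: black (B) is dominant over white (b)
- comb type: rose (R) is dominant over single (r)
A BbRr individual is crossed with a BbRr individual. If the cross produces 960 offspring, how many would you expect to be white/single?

Dihybrid cross BbRr × BbRr — consider each gene separately:
feather color: Bb × Bb → 1 BB, 2 Bb, 1 bb → 3 B_ : 1 bb (out of 4)
comb type: Rr × Rr → 1 RR, 2 Rr, 1 rr → 3 R_ : 1 rr (out of 4)
Combine (counts out of 4 × 4 = 16): black/rose (B_R_) = 3×3 = 9; black/single (B_rr) = 3×1 = 3; white/rose (bbR_) = 1×3 = 3; white/single (bbrr) = 1×1 = 1
Phenotype counts (out of 16): 9 black/rose, 3 black/single, 3 white/rose, 1 white/single
white/single: 1 out of 16 → fraction 1/16
Expected count = 1/16 × 960 = 60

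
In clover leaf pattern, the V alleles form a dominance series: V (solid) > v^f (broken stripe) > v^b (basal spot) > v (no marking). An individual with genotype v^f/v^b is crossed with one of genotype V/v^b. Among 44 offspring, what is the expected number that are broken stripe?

Cross: v^f/v^b × V/v^b
Allele dominance: V > v^f > v^b > v
Offspring genotypes: 1 V/v^f, 1 v^f/v^b, 1 V/v^b, 1 v^b/v^b
Phenotype counts: 2 solid, 1 broken stripe, 1 basal spot
broken stripe: 1 out of 4 → fraction 1/4
Expected count = 1/4 × 44 = 11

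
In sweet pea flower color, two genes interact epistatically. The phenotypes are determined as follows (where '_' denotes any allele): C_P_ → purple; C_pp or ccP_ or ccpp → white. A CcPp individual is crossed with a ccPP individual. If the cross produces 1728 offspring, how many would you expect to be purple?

Cross: CcPp × ccPP — consider each gene separately:
C gene: Cc × cc → 2 Cc, 2 cc → 2 C_ : 2 cc (out of 4)
P gene: Pp × PP → 2 PP, 2 Pp → 4 P_ (out of 4)
Genotype classes (out of 4 × 4 = 16): C_P_ = 2×4 = 8; ccP_ = 2×4 = 8
Apply the phenotype rules: C_P_ (8) → purple; ccP_ (8) → white
Phenotype counts (out of 16): 8 purple, 8 white
purple: 8 out of 16 → fraction 1/2
Expected count = 1/2 × 1728 = 864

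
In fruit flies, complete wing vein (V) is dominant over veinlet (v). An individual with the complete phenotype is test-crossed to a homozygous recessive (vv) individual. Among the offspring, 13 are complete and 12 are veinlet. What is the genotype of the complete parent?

Test cross: ? × vv
Offspring: 13 complete, 12 veinlet — approximately 1:1.
A 1:1 ratio in a test cross indicates the unknown parent is heterozygous (Vv).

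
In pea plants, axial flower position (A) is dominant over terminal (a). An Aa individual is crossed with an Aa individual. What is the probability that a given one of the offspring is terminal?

Punnett square for Aa × Aa:
Offspring genotypes: 1 AA, 2 Aa, 1 aa
axial: 3, terminal: 1
terminal: 1 out of 4
Probability: 1/4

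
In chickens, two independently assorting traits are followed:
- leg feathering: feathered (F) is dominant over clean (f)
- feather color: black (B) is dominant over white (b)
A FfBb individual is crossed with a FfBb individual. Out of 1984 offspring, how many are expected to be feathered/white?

Dihybrid cross FfBb × FfBb — consider each gene separately:
leg feathering: Ff × Ff → 1 FF, 2 Ff, 1 ff → 3 F_ : 1 ff (out of 4)
feather color: Bb × Bb → 1 BB, 2 Bb, 1 bb → 3 B_ : 1 bb (out of 4)
Combine (counts out of 4 × 4 = 16): feathered/black (F_B_) = 3×3 = 9; feathered/white (F_bb) = 3×1 = 3; clean/black (ffB_) = 1×3 = 3; clean/white (ffbb) = 1×1 = 1
Phenotype counts (out of 16): 9 feathered/black, 3 feathered/white, 3 clean/black, 1 clean/white
feathered/white: 3 out of 16 → fraction 3/16
Expected count = 3/16 × 1984 = 372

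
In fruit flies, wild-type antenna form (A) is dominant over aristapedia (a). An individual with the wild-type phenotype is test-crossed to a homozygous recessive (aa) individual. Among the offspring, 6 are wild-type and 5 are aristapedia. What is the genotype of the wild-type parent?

Test cross: ? × aa
Offspring: 6 wild-type, 5 aristapedia — approximately 1:1.
A 1:1 ratio in a test cross indicates the unknown parent is heterozygous (Aa).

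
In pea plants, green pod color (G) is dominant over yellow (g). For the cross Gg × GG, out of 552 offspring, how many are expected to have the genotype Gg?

Punnett square for Gg × GG:
Offspring genotypes: 2 GG, 2 Gg
Total offspring: 4
Count with target: 2
Probability: 2/4 = 1/2
Expected count = 1/2 × 552 = 276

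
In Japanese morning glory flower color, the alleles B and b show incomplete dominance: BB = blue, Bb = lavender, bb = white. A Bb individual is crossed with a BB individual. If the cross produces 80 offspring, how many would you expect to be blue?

Punnett square for Bb × BB:
Offspring genotypes: 2 BB, 2 Bb
Phenotype counts: 2 blue, 2 lavender
blue: 2 out of 4 → fraction 1/2
Expected count = 1/2 × 80 = 40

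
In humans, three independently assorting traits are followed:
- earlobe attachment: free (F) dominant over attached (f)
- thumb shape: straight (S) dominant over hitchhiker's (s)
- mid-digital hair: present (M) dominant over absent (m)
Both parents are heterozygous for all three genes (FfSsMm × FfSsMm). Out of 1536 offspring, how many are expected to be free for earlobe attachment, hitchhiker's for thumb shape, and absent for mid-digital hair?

Trihybrid cross: FfSsMm × FfSsMm
Each trait segregates independently with a 3:1 phenotypic ratio, so each gene contributes 3/4 (dominant) or 1/4 (recessive).
Target: free (earlobe attachment), hitchhiker's (thumb shape), absent (mid-digital hair)
Probability = product of independent per-trait probabilities
= 3/4 × 1/4 × 1/4 = 3/64
Expected count = 3/64 × 1536 = 72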